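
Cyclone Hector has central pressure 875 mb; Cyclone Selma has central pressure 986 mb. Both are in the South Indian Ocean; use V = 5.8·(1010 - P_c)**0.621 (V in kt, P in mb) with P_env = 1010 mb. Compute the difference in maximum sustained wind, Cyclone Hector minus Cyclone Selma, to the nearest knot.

Cyclone Hector: ΔP = 135; V ≈ 5.8 × 135^0.621 ≈ 122.00 kt.
Cyclone Selma: ΔP = 24; V ≈ 5.8 × 24^0.621 ≈ 41.74 kt.
Difference ≈ 122.00 − 41.74 = 80.26 → 80 kt.

80 kt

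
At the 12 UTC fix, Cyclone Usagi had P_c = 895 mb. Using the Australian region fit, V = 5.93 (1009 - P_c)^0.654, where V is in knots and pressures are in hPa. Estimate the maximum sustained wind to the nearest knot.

131 kt

ΔP = 1009 − 895 = 114 mb.
114^0.654 ≈ 22.142.
V ≈ 5.93 × 22.142 ≈ 131.3 kt.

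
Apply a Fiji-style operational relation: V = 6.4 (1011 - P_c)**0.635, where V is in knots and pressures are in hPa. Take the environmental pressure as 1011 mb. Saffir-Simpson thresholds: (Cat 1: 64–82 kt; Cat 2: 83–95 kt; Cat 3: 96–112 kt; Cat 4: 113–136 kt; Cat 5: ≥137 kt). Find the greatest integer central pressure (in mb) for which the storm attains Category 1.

Category 1 begins at V = 64 kt.
Required ΔP = (64/6.4)^(1/0.635) = 10.000^1.575 ≈ 37.57 mb.
P_c ≤ 1011 − 37.57 = 973.43, so the highest integer P_c is 973 mb.

973 mb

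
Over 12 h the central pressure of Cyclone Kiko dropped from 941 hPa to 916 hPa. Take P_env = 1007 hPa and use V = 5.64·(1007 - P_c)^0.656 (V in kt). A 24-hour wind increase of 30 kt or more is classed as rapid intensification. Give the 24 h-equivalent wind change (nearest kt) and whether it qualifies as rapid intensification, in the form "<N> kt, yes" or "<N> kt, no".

41 kt, yes

V₁: ΔP = 66, V ≈ 5.64 × 66^0.656 ≈ 88.08 kt.
V₂: ΔP = 91, V ≈ 5.64 × 91^0.656 ≈ 108.75 kt.
ΔV over 12 h = 20.67 kt → 24 h equivalent = 20.67 × 24/12 ≈ 41.34 kt.
41 kt ≥ 30 kt ⇒ rapid intensification.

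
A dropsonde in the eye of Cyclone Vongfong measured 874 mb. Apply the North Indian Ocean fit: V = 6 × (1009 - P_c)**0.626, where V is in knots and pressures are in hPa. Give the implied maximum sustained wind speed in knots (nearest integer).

129 kt

ΔP = 1009 − 874 = 135 mb.
135^0.626 ≈ 21.557.
V ≈ 6 × 21.557 ≈ 129.3 kt.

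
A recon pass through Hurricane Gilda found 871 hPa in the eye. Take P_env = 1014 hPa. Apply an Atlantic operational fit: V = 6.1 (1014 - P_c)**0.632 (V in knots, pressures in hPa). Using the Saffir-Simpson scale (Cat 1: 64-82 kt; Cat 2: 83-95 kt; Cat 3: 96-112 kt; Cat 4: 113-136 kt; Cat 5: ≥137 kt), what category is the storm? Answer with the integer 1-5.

ΔP = 1014 − 871 = 143 hPa.
V ≈ 6.1 × 143^0.632 = 6.1 × 23.02 ≈ 140 kt.
140 kt falls in the Category 5 band.

5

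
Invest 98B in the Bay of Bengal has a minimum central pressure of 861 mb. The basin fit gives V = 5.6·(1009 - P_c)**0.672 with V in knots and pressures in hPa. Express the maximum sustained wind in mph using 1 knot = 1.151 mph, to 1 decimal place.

185.2 mph

ΔP = 1009 − 861 = 148 mb.
V ≈ 5.6 × 148^0.672 = 5.6 × 28.735 ≈ 160.918 kt.
160.918 × 1.151 ≈ 185.22 mph → 185.2 mph.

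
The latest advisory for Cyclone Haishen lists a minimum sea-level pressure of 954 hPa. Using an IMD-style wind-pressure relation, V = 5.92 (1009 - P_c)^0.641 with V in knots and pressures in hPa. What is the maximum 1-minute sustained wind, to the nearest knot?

ΔP = 1009 − 954 = 55 hPa.
55^0.641 ≈ 13.049.
V ≈ 5.92 × 13.049 ≈ 77.2 kt.

77 kt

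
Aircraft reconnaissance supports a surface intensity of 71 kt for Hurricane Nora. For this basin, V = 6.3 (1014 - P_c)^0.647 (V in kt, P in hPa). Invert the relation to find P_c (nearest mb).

972 mb

ΔP = (V / 6.3)^(1/0.647) = (71/6.3)^1.546.
71/6.3 = 11.270; 11.270^1.546 ≈ 42.25 mb.
P_c = 1014 − 42.25 = 971.75 ≈ 972 mb.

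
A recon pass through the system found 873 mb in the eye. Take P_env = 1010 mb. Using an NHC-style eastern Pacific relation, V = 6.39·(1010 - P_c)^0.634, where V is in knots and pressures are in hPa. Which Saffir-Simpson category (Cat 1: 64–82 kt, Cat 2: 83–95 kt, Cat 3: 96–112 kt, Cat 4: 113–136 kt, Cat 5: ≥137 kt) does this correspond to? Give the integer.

5

ΔP = 1010 − 873 = 137 mb.
V ≈ 6.39 × 137^0.634 = 6.39 × 22.63 ≈ 145 kt.
145 kt falls in the Category 5 band.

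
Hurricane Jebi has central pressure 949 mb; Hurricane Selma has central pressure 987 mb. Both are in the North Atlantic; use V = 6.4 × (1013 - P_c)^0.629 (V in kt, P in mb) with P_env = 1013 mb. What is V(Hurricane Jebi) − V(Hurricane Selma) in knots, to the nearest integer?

38 kt

Hurricane Jebi: ΔP = 64; V ≈ 6.4 × 64^0.629 ≈ 87.55 kt.
Hurricane Selma: ΔP = 26; V ≈ 6.4 × 26^0.629 ≈ 49.68 kt.
Difference ≈ 87.55 − 49.68 = 37.87 → 38 kt.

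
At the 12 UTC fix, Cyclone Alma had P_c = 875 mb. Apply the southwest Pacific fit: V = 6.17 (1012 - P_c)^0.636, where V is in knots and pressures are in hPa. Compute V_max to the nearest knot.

ΔP = 1012 − 875 = 137 mb.
137^0.636 ≈ 22.854.
V ≈ 6.17 × 22.854 ≈ 141.0 kt.

141 kt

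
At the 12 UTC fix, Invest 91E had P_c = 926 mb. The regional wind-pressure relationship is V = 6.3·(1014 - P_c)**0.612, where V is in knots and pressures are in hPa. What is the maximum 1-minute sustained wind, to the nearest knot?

98 kt

ΔP = 1014 − 926 = 88 mb.
88^0.612 ≈ 15.489.
V ≈ 6.3 × 15.489 ≈ 97.6 kt.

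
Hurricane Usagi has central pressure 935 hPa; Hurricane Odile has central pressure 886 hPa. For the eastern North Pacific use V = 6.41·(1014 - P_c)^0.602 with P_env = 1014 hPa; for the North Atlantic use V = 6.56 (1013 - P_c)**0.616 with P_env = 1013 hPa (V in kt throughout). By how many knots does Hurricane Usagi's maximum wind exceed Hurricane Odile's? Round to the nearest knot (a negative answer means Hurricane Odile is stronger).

Hurricane Usagi: ΔP = 79; V ≈ 6.41 × 79^0.602 ≈ 88.97 kt.
Hurricane Odile: ΔP = 127; V ≈ 6.56 × 127^0.616 ≈ 129.67 kt.
Difference ≈ 88.97 − 129.67 = -40.70 → -41 kt.

-41 kt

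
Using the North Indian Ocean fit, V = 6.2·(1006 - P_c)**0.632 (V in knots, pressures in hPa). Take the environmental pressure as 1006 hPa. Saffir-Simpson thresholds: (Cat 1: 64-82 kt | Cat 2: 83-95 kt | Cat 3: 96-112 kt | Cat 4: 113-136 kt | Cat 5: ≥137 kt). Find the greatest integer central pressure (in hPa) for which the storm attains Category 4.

907 hPa

Category 4 begins at V = 113 kt.
Required ΔP = (113/6.2)^(1/0.632) = 18.226^1.582 ≈ 98.80 hPa.
P_c ≤ 1006 − 98.80 = 907.20, so the highest integer P_c is 907 hPa.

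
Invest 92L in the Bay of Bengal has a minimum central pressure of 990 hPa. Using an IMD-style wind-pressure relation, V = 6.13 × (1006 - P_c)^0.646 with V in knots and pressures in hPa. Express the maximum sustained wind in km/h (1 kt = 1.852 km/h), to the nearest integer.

ΔP = 1006 − 990 = 16 hPa.
V ≈ 6.13 × 16^0.646 = 6.13 × 5.996 ≈ 36.755 kt.
36.755 × 1.852 ≈ 68.07 km/h → 68 km/h.

68 km/h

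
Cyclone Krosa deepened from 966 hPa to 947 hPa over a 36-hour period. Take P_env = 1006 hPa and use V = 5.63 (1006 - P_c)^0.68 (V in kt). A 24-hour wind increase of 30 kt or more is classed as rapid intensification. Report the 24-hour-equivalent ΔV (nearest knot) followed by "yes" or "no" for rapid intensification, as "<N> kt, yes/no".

14 kt, no

V₁: ΔP = 40, V ≈ 5.63 × 40^0.68 ≈ 69.17 kt.
V₂: ΔP = 59, V ≈ 5.63 × 59^0.68 ≈ 90.09 kt.
ΔV over 36 h = 20.92 kt → 24 h equivalent = 20.92 × 24/36 ≈ 13.95 kt.
14 kt < 30 kt ⇒ not rapid intensification.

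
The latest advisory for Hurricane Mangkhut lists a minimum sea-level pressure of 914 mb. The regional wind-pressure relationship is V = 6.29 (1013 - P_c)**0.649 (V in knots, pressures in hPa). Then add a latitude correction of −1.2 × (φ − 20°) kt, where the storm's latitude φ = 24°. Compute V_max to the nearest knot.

119 kt

ΔP = 1013 − 914 = 99 mb.
99^0.649 ≈ 19.732.
V ≈ 6.29 × 19.732 ≈ 124.1 kt.
Latitude correction: −1.2 × (24 − 20) = -4.8 kt.
Corrected V ≈ 119.3 kt → 119 kt.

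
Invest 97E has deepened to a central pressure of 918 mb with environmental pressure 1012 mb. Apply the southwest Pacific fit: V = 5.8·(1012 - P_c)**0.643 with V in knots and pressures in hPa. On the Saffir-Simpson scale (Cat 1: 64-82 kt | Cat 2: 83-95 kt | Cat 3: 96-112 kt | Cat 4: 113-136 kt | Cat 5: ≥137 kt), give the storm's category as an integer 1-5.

ΔP = 1012 − 918 = 94 mb.
V ≈ 5.8 × 94^0.643 = 5.8 × 18.57 ≈ 108 kt.
108 kt falls in the Category 3 band.

3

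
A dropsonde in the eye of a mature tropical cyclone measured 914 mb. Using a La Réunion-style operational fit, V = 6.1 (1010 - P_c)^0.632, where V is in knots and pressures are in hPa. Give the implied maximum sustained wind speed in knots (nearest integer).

109 kt

ΔP = 1010 − 914 = 96 mb.
96^0.632 ≈ 17.898.
V ≈ 6.1 × 17.898 ≈ 109.2 kt.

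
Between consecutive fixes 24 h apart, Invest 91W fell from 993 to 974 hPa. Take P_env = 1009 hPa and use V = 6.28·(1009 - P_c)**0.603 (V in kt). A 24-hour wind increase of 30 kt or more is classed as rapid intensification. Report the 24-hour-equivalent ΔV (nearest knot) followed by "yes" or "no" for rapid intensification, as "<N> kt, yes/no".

V₁: ΔP = 16, V ≈ 6.28 × 16^0.603 ≈ 33.42 kt.
V₂: ΔP = 35, V ≈ 6.28 × 35^0.603 ≈ 53.58 kt.
ΔV over 24 h = 20.16 kt → 24 h equivalent = 20.16 × 24/24 ≈ 20.16 kt.
20 kt < 30 kt ⇒ not rapid intensification.

20 kt, no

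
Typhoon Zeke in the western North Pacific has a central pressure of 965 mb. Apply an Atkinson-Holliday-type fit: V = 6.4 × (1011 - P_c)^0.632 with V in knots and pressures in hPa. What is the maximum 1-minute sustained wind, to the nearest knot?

ΔP = 1011 − 965 = 46 mb.
46^0.632 ≈ 11.243.
V ≈ 6.4 × 11.243 ≈ 72.0 kt.

72 kt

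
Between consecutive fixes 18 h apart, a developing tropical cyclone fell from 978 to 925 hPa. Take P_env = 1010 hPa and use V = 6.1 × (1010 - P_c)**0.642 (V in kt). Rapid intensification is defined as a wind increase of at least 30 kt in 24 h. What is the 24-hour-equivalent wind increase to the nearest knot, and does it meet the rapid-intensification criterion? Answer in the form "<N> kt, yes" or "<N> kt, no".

66 kt, yes

V₁: ΔP = 32, V ≈ 6.1 × 32^0.642 ≈ 56.45 kt.
V₂: ΔP = 85, V ≈ 6.1 × 85^0.642 ≈ 105.69 kt.
ΔV over 18 h = 49.24 kt → 24 h equivalent = 49.24 × 24/18 ≈ 65.65 kt.
66 kt ≥ 30 kt ⇒ rapid intensification.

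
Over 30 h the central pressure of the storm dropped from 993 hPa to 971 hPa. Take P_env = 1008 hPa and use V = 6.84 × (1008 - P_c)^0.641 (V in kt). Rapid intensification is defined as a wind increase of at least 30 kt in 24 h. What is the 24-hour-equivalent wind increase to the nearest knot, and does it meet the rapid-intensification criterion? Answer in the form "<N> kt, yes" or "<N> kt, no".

24 kt, no

V₁: ΔP = 15, V ≈ 6.84 × 15^0.641 ≈ 38.81 kt.
V₂: ΔP = 37, V ≈ 6.84 × 37^0.641 ≈ 69.23 kt.
ΔV over 30 h = 30.42 kt → 24 h equivalent = 30.42 × 24/30 ≈ 24.34 kt.
24 kt < 30 kt ⇒ not rapid intensification.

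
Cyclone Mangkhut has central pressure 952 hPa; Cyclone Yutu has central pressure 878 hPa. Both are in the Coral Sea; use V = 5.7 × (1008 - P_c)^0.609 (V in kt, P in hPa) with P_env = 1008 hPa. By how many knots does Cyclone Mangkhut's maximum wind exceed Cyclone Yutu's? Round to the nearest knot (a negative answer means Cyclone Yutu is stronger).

-44 kt

Cyclone Mangkhut: ΔP = 56; V ≈ 5.7 × 56^0.609 ≈ 66.15 kt.
Cyclone Yutu: ΔP = 130; V ≈ 5.7 × 130^0.609 ≈ 110.48 kt.
Difference ≈ 66.15 − 110.48 = -44.33 → -44 kt.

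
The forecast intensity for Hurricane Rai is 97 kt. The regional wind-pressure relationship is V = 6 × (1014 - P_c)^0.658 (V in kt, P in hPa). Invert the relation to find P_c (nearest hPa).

945 hPa

ΔP = (V / 6)^(1/0.658) = (97/6)^1.520.
97/6 = 16.167; 16.167^1.520 ≈ 68.68 hPa.
P_c = 1014 − 68.68 = 945.32 ≈ 945 hPa.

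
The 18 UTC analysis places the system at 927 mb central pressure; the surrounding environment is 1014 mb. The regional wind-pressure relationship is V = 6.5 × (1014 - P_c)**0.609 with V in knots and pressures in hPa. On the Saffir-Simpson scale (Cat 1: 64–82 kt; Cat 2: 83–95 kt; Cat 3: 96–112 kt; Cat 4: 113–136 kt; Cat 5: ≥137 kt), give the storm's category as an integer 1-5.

3

ΔP = 1014 − 927 = 87 mb.
V ≈ 6.5 × 87^0.609 = 6.5 × 15.18 ≈ 99 kt.
99 kt falls in the Category 3 band.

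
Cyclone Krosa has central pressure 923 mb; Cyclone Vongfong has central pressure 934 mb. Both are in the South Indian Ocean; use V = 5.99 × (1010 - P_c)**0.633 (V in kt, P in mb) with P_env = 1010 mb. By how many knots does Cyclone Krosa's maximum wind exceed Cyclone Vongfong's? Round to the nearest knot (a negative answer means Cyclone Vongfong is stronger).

Cyclone Krosa: ΔP = 87; V ≈ 5.99 × 87^0.633 ≈ 101.19 kt.
Cyclone Vongfong: ΔP = 76; V ≈ 5.99 × 76^0.633 ≈ 92.89 kt.
Difference ≈ 101.19 − 92.89 = 8.30 → 8 kt.

8 kt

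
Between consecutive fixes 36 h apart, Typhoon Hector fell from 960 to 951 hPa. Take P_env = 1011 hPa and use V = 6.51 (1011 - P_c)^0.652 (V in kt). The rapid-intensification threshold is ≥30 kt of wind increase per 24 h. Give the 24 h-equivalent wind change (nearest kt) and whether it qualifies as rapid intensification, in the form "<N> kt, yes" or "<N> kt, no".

V₁: ΔP = 51, V ≈ 6.51 × 51^0.652 ≈ 84.51 kt.
V₂: ΔP = 60, V ≈ 6.51 × 60^0.652 ≈ 93.96 kt.
ΔV over 36 h = 9.45 kt → 24 h equivalent = 9.45 × 24/36 ≈ 6.30 kt.
6 kt < 30 kt ⇒ not rapid intensification.

6 kt, no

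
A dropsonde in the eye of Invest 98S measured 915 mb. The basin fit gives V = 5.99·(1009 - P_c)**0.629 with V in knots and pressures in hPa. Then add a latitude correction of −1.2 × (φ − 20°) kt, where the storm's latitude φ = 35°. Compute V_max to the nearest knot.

86 kt

ΔP = 1009 − 915 = 94 mb.
94^0.629 ≈ 17.422.
V ≈ 5.99 × 17.422 ≈ 104.4 kt.
Latitude correction: −1.2 × (35 − 20) = -18 kt.
Corrected V ≈ 86.4 kt → 86 kt.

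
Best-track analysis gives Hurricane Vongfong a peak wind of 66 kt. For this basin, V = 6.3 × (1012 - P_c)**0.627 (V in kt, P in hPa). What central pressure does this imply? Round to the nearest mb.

970 mb

ΔP = (V / 6.3)^(1/0.627) = (66/6.3)^1.595.
66/6.3 = 10.476; 10.476^1.595 ≈ 42.38 mb.
P_c = 1012 − 42.38 = 969.62 ≈ 970 mb.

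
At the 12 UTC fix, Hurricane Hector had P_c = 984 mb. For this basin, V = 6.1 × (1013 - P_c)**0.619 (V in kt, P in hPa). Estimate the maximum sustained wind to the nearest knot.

ΔP = 1013 − 984 = 29 mb.
29^0.619 ≈ 8.039.
V ≈ 6.1 × 8.039 ≈ 49.0 kt.

49 kt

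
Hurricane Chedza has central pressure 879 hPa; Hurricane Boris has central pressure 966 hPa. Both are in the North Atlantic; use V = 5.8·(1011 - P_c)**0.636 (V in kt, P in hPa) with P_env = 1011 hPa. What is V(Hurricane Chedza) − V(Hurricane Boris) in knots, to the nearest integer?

Hurricane Chedza: ΔP = 132; V ≈ 5.8 × 132^0.636 ≈ 129.45 kt.
Hurricane Boris: ΔP = 45; V ≈ 5.8 × 45^0.636 ≈ 65.29 kt.
Difference ≈ 129.45 − 65.29 = 64.16 → 64 kt.

64 kt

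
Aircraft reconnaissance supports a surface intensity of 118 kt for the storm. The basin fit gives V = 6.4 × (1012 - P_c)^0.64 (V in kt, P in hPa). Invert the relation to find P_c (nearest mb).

917 mb

ΔP = (V / 6.4)^(1/0.64) = (118/6.4)^1.562.
118/6.4 = 18.438; 18.438^1.562 ≈ 94.99 mb.
P_c = 1012 − 94.99 = 917.01 ≈ 917 mb.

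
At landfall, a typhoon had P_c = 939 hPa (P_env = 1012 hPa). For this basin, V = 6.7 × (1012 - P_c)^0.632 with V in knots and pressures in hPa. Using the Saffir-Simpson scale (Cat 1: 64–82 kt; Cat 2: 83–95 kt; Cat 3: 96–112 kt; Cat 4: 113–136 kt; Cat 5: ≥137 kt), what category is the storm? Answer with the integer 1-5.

ΔP = 1012 − 939 = 73 hPa.
V ≈ 6.7 × 73^0.632 = 6.7 × 15.05 ≈ 101 kt.
101 kt falls in the Category 3 band.

3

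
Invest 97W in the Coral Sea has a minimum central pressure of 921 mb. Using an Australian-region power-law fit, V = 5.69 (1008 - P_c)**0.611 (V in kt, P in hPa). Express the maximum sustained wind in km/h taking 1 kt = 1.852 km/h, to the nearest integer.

161 km/h

ΔP = 1008 − 921 = 87 mb.
V ≈ 5.69 × 87^0.611 = 5.69 × 15.313 ≈ 87.128 kt.
87.128 × 1.852 ≈ 161.36 km/h → 161 km/h.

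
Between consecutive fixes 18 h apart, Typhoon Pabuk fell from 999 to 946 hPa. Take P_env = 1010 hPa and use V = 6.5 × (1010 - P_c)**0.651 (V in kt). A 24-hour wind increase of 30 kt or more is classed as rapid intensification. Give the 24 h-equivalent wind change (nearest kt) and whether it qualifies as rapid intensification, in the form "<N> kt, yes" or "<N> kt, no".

89 kt, yes

V₁: ΔP = 11, V ≈ 6.5 × 11^0.651 ≈ 30.96 kt.
V₂: ΔP = 64, V ≈ 6.5 × 64^0.651 ≈ 97.44 kt.
ΔV over 18 h = 66.48 kt → 24 h equivalent = 66.48 × 24/18 ≈ 88.64 kt.
89 kt ≥ 30 kt ⇒ rapid intensification.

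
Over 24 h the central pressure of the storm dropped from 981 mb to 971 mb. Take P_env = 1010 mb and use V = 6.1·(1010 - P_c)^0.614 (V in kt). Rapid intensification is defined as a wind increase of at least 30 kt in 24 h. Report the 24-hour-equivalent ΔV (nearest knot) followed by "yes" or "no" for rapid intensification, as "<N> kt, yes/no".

10 kt, no

V₁: ΔP = 29, V ≈ 6.1 × 29^0.614 ≈ 48.22 kt.
V₂: ΔP = 39, V ≈ 6.1 × 39^0.614 ≈ 57.84 kt.
ΔV over 24 h = 9.62 kt → 24 h equivalent = 9.62 × 24/24 ≈ 9.62 kt.
10 kt < 30 kt ⇒ not rapid intensification.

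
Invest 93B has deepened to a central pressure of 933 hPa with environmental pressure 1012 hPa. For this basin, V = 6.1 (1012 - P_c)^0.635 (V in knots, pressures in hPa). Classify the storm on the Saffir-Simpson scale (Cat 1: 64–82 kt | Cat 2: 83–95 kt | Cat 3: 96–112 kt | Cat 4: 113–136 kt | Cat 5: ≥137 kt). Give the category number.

ΔP = 1012 − 933 = 79 hPa.
V ≈ 6.1 × 79^0.635 = 6.1 × 16.03 ≈ 98 kt.
98 kt falls in the Category 3 band.

3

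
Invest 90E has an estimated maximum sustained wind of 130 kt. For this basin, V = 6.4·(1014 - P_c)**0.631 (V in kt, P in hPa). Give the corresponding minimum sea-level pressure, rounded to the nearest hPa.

896 hPa

ΔP = (V / 6.4)^(1/0.631) = (130/6.4)^1.585.
130/6.4 = 20.312; 20.312^1.585 ≈ 118.17 hPa.
P_c = 1014 − 118.17 = 895.83 ≈ 896 hPa.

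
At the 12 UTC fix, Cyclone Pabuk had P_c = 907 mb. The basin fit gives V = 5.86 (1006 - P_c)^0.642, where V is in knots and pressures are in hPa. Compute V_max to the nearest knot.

112 kt

ΔP = 1006 − 907 = 99 mb.
99^0.642 ≈ 19.107.
V ≈ 5.86 × 19.107 ≈ 112.0 kt.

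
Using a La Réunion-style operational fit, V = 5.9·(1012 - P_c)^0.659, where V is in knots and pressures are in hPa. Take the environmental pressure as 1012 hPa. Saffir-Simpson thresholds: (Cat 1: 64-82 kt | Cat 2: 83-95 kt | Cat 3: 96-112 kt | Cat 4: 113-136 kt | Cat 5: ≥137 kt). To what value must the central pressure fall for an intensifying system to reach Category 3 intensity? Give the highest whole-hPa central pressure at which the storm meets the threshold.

Category 3 begins at V = 96 kt.
Required ΔP = (96/5.9)^(1/0.659) = 16.271^1.517 ≈ 68.91 hPa.
P_c ≤ 1012 − 68.91 = 943.09, so the highest integer P_c is 943 hPa.

943 hPa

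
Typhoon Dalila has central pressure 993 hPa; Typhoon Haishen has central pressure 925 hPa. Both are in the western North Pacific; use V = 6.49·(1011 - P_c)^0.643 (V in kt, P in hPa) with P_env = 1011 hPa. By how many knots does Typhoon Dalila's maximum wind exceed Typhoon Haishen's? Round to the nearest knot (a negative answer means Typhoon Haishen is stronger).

-72 kt

Typhoon Dalila: ΔP = 18; V ≈ 6.49 × 18^0.643 ≈ 41.63 kt.
Typhoon Haishen: ΔP = 86; V ≈ 6.49 × 86^0.643 ≈ 113.80 kt.
Difference ≈ 41.63 − 113.80 = -72.17 → -72 kt.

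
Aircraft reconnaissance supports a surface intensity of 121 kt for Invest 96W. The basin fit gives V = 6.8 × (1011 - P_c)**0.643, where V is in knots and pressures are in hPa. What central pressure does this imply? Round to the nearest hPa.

ΔP = (V / 6.8)^(1/0.643) = (121/6.8)^1.555.
121/6.8 = 17.794; 17.794^1.555 ≈ 87.99 hPa.
P_c = 1011 − 87.99 = 923.01 ≈ 923 hPa.

923 hPa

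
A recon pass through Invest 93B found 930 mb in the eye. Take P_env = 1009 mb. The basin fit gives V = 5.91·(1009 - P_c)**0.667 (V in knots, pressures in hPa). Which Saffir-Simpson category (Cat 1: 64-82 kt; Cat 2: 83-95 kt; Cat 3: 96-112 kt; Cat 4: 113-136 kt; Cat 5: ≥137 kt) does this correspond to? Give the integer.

3

ΔP = 1009 − 930 = 79 mb.
V ≈ 5.91 × 79^0.667 = 5.91 × 18.44 ≈ 109 kt.
109 kt falls in the Category 3 band.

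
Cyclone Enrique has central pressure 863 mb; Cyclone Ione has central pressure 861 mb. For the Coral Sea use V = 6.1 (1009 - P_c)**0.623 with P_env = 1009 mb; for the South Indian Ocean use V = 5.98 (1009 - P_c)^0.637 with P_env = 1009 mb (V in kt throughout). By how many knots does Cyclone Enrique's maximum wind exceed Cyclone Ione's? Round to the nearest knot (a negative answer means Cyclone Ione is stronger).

-8 kt

Cyclone Enrique: ΔP = 146; V ≈ 6.1 × 146^0.623 ≈ 136.06 kt.
Cyclone Ione: ΔP = 148; V ≈ 5.98 × 148^0.637 ≈ 144.26 kt.
Difference ≈ 136.06 − 144.26 = -8.20 → -8 kt.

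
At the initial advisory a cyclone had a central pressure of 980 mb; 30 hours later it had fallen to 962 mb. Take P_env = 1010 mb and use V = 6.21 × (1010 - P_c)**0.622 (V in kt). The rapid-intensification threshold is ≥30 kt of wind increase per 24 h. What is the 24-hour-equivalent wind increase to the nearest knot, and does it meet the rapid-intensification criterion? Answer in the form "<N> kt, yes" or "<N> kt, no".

14 kt, no

V₁: ΔP = 30, V ≈ 6.21 × 30^0.622 ≈ 51.51 kt.
V₂: ΔP = 48, V ≈ 6.21 × 48^0.622 ≈ 69.00 kt.
ΔV over 30 h = 17.49 kt → 24 h equivalent = 17.49 × 24/30 ≈ 13.99 kt.
14 kt < 30 kt ⇒ not rapid intensification.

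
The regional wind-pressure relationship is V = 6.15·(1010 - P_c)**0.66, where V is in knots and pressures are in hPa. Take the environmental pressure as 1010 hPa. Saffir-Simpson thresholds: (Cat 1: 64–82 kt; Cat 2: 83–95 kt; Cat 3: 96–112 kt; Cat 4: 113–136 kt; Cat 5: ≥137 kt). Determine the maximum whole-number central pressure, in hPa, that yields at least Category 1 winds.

Category 1 begins at V = 64 kt.
Required ΔP = (64/6.15)^(1/0.66) = 10.407^1.515 ≈ 34.78 hPa.
P_c ≤ 1010 − 34.78 = 975.22, so the highest integer P_c is 975 hPa.

975 hPa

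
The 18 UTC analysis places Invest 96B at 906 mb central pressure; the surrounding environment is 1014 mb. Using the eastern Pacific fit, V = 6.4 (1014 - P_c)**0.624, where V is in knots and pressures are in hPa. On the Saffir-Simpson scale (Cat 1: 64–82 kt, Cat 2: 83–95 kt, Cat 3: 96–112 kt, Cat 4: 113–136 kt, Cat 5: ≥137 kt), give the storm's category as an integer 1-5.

4

ΔP = 1014 − 906 = 108 mb.
V ≈ 6.4 × 108^0.624 = 6.4 × 18.57 ≈ 119 kt.
119 kt falls in the Category 4 band.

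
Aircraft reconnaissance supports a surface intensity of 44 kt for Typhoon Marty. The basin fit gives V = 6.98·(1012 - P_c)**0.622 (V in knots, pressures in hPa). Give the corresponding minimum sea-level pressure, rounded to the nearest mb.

ΔP = (V / 6.98)^(1/0.622) = (44/6.98)^1.608.
44/6.98 = 6.304; 6.304^1.608 ≈ 19.30 mb.
P_c = 1012 − 19.30 = 992.70 ≈ 993 mb.

993 mb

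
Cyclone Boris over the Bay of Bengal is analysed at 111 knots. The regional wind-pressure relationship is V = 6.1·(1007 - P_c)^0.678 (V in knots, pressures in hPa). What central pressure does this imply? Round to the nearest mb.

ΔP = (V / 6.1)^(1/0.678) = (111/6.1)^1.475.
111/6.1 = 18.197; 18.197^1.475 ≈ 72.18 mb.
P_c = 1007 − 72.18 = 934.82 ≈ 935 mb.

935 mb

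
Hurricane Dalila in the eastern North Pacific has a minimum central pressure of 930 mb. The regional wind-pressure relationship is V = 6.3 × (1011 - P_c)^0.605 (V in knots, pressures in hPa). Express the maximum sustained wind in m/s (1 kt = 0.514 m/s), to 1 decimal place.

46.2 m/s

ΔP = 1011 − 930 = 81 mb.
V ≈ 6.3 × 81^0.605 = 6.3 × 14.277 ≈ 89.944 kt.
89.944 × 0.514 ≈ 46.23 m/s → 46.2 m/s.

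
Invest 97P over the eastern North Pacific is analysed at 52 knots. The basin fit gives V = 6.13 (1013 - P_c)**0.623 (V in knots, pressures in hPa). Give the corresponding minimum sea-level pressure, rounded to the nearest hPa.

982 hPa

ΔP = (V / 6.13)^(1/0.623) = (52/6.13)^1.605.
52/6.13 = 8.483; 8.483^1.605 ≈ 30.93 hPa.
P_c = 1013 − 30.93 = 982.07 ≈ 982 hPa.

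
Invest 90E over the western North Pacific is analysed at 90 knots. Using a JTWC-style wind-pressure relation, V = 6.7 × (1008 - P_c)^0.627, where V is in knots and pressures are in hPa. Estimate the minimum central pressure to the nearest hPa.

945 hPa

ΔP = (V / 6.7)^(1/0.627) = (90/6.7)^1.595.
90/6.7 = 13.433; 13.433^1.595 ≈ 63.00 hPa.
P_c = 1008 − 63.00 = 945.00 ≈ 945 hPa.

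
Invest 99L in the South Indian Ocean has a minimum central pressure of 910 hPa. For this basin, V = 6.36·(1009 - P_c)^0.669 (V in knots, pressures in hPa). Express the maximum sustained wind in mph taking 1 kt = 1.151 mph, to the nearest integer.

ΔP = 1009 − 910 = 99 hPa.
V ≈ 6.36 × 99^0.669 = 6.36 × 21.631 ≈ 137.574 kt.
137.574 × 1.151 ≈ 158.35 mph → 158 mph.

158 mph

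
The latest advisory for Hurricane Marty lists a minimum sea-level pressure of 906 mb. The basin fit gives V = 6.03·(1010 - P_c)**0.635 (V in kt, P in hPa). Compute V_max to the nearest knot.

ΔP = 1010 − 906 = 104 mb.
104^0.635 ≈ 19.090.
V ≈ 6.03 × 19.090 ≈ 115.1 kt.

115 kt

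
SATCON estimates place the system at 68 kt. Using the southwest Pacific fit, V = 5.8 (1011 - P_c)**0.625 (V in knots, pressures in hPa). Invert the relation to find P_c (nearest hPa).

ΔP = (V / 5.8)^(1/0.625) = (68/5.8)^1.600.
68/5.8 = 11.724; 11.724^1.600 ≈ 51.35 hPa.
P_c = 1011 − 51.35 = 959.65 ≈ 960 hPa.

960 hPa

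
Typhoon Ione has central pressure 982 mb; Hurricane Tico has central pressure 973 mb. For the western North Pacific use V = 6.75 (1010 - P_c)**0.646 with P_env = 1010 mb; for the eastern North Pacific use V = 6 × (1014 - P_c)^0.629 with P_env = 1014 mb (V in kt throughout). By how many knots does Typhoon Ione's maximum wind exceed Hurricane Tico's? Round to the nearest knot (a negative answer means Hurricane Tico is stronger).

Typhoon Ione: ΔP = 28; V ≈ 6.75 × 28^0.646 ≈ 58.10 kt.
Hurricane Tico: ΔP = 41; V ≈ 6 × 41^0.629 ≈ 62.03 kt.
Difference ≈ 58.10 − 62.03 = -3.93 → -4 kt.

-4 kt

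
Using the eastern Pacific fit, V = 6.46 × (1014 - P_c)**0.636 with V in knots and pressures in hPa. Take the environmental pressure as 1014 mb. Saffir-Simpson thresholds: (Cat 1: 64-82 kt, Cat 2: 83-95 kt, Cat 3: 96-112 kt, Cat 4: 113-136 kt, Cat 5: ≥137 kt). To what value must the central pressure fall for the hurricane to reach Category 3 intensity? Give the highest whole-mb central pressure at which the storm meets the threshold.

944 mb

Category 3 begins at V = 96 kt.
Required ΔP = (96/6.46)^(1/0.636) = 14.861^1.572 ≈ 69.64 mb.
P_c ≤ 1014 − 69.64 = 944.36, so the highest integer P_c is 944 mb.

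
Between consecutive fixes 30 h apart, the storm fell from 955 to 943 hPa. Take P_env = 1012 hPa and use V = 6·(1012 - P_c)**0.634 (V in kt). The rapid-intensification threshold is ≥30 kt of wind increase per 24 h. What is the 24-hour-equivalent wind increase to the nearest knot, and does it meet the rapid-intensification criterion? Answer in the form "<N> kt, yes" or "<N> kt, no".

8 kt, no

V₁: ΔP = 57, V ≈ 6 × 57^0.634 ≈ 77.87 kt.
V₂: ΔP = 69, V ≈ 6 × 69^0.634 ≈ 87.90 kt.
ΔV over 30 h = 10.03 kt → 24 h equivalent = 10.03 × 24/30 ≈ 8.02 kt.
8 kt < 30 kt ⇒ not rapid intensification.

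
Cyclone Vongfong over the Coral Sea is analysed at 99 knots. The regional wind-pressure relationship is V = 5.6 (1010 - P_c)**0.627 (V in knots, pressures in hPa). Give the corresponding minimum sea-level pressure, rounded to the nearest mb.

912 mb

ΔP = (V / 5.6)^(1/0.627) = (99/5.6)^1.595.
99/5.6 = 17.679; 17.679^1.595 ≈ 97.62 mb.
P_c = 1010 − 97.62 = 912.38 ≈ 912 mb.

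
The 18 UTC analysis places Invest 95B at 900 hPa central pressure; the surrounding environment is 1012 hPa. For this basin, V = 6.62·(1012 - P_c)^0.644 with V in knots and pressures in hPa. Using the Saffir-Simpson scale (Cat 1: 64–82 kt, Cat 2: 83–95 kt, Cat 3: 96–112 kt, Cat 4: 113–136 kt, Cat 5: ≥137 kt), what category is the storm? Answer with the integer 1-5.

ΔP = 1012 − 900 = 112 hPa.
V ≈ 6.62 × 112^0.644 = 6.62 × 20.88 ≈ 138 kt.
138 kt falls in the Category 5 band.

5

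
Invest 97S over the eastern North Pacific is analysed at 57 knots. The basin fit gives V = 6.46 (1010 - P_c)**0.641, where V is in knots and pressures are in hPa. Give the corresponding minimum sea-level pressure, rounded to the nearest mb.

ΔP = (V / 6.46)^(1/0.641) = (57/6.46)^1.560.
57/6.46 = 8.824; 8.824^1.560 ≈ 29.87 mb.
P_c = 1010 − 29.87 = 980.13 ≈ 980 mb.

980 mb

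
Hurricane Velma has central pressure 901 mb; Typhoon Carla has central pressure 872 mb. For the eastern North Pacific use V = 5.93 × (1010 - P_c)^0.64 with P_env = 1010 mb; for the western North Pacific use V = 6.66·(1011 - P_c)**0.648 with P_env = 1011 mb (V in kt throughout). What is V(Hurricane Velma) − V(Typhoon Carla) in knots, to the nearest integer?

-44 kt

Hurricane Velma: ΔP = 109; V ≈ 5.93 × 109^0.64 ≈ 119.40 kt.
Typhoon Carla: ΔP = 139; V ≈ 6.66 × 139^0.648 ≈ 162.99 kt.
Difference ≈ 119.40 − 162.99 = -43.59 → -44 kt.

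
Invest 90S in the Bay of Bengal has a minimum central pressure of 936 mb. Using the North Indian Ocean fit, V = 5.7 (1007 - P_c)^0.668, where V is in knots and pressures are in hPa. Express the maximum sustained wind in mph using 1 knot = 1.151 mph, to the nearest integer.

ΔP = 1007 − 936 = 71 mb.
V ≈ 5.7 × 71^0.668 = 5.7 × 17.244 ≈ 98.291 kt.
98.291 × 1.151 ≈ 113.13 mph → 113 mph.

113 mph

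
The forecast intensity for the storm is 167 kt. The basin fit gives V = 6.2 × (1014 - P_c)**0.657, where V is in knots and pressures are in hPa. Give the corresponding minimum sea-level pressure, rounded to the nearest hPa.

864 hPa

ΔP = (V / 6.2)^(1/0.657) = (167/6.2)^1.522.
167/6.2 = 26.935; 26.935^1.522 ≈ 150.33 hPa.
P_c = 1014 − 150.33 = 863.67 ≈ 864 hPa.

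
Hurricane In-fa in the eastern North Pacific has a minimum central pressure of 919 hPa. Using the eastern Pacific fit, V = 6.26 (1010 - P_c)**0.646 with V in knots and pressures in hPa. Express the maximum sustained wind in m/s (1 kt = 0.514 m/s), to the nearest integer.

59 m/s

ΔP = 1010 − 919 = 91 hPa.
V ≈ 6.26 × 91^0.646 = 6.26 × 18.431 ≈ 115.376 kt.
115.376 × 0.514 ≈ 59.30 m/s → 59 m/s.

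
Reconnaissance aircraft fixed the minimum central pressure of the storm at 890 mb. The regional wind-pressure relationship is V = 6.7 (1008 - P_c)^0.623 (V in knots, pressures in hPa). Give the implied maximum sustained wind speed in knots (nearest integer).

131 kt

ΔP = 1008 − 890 = 118 mb.
118^0.623 ≈ 19.534.
V ≈ 6.7 × 19.534 ≈ 130.9 kt.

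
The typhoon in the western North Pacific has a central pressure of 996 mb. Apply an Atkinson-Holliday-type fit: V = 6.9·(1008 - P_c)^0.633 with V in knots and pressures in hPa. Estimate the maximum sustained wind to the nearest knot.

33 kt

ΔP = 1008 − 996 = 12 mb.
12^0.633 ≈ 4.821.
V ≈ 6.9 × 4.821 ≈ 33.3 kt.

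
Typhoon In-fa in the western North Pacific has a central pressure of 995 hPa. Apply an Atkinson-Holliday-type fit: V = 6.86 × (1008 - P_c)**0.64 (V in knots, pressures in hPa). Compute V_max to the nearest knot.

ΔP = 1008 − 995 = 13 hPa.
13^0.64 ≈ 5.163.
V ≈ 6.86 × 5.163 ≈ 35.4 kt.

35 kt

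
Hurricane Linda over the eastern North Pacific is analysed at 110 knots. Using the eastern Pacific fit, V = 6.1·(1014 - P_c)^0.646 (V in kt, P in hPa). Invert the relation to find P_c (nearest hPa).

ΔP = (V / 6.1)^(1/0.646) = (110/6.1)^1.548.
110/6.1 = 18.033; 18.033^1.548 ≈ 87.98 hPa.
P_c = 1014 − 87.98 = 926.02 ≈ 926 hPa.

926 hPa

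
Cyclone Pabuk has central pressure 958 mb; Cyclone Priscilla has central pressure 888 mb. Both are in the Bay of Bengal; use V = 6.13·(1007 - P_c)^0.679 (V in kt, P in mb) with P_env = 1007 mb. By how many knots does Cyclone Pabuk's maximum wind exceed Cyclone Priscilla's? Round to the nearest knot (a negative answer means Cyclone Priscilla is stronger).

Cyclone Pabuk: ΔP = 49; V ≈ 6.13 × 49^0.679 ≈ 86.12 kt.
Cyclone Priscilla: ΔP = 119; V ≈ 6.13 × 119^0.679 ≈ 157.31 kt.
Difference ≈ 86.12 − 157.31 = -71.19 → -71 kt.

-71 kt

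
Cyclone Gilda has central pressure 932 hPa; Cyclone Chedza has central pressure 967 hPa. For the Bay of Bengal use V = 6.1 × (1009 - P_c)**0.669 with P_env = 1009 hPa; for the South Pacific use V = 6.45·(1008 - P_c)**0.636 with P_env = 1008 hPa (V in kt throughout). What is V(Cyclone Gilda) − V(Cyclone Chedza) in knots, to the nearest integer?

43 kt

Cyclone Gilda: ΔP = 77; V ≈ 6.1 × 77^0.669 ≈ 111.53 kt.
Cyclone Chedza: ΔP = 41; V ≈ 6.45 × 41^0.636 ≈ 68.44 kt.
Difference ≈ 111.53 − 68.44 = 43.09 → 43 kt.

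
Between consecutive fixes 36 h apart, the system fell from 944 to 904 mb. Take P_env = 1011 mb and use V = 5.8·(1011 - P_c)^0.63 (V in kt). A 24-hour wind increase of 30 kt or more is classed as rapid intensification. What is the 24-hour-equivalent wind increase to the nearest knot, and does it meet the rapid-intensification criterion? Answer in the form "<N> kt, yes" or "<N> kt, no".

19 kt, no

V₁: ΔP = 67, V ≈ 5.8 × 67^0.63 ≈ 82.01 kt.
V₂: ΔP = 107, V ≈ 5.8 × 107^0.63 ≈ 110.14 kt.
ΔV over 36 h = 28.13 kt → 24 h equivalent = 28.13 × 24/36 ≈ 18.75 kt.
19 kt < 30 kt ⇒ not rapid intensification.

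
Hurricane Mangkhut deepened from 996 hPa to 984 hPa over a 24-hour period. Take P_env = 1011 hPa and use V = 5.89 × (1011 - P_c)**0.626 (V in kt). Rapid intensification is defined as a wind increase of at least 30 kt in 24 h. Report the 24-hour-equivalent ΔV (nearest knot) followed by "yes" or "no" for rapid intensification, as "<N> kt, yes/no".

14 kt, no

V₁: ΔP = 15, V ≈ 5.89 × 15^0.626 ≈ 32.09 kt.
V₂: ΔP = 27, V ≈ 5.89 × 27^0.626 ≈ 46.36 kt.
ΔV over 24 h = 14.27 kt → 24 h equivalent = 14.27 × 24/24 ≈ 14.27 kt.
14 kt < 30 kt ⇒ not rapid intensification.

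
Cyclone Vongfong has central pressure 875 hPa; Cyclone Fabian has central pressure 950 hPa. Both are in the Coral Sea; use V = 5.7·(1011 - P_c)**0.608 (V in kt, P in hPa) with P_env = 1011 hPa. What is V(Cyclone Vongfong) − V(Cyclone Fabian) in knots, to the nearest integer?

Cyclone Vongfong: ΔP = 136; V ≈ 5.7 × 136^0.608 ≈ 113.00 kt.
Cyclone Fabian: ΔP = 61; V ≈ 5.7 × 61^0.608 ≈ 69.40 kt.
Difference ≈ 113.00 − 69.40 = 43.60 → 44 kt.

44 kt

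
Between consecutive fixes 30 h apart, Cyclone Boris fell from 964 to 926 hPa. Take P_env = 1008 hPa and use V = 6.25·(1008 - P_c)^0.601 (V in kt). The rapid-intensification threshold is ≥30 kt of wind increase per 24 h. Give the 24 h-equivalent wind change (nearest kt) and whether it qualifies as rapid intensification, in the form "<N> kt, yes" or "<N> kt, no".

22 kt, no

V₁: ΔP = 44, V ≈ 6.25 × 44^0.601 ≈ 60.76 kt.
V₂: ΔP = 82, V ≈ 6.25 × 82^0.601 ≈ 88.32 kt.
ΔV over 30 h = 27.56 kt → 24 h equivalent = 27.56 × 24/30 ≈ 22.05 kt.
22 kt < 30 kt ⇒ not rapid intensification.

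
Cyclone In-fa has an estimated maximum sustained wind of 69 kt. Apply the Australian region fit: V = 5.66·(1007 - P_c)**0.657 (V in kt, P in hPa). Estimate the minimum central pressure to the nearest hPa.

ΔP = (V / 5.66)^(1/0.657) = (69/5.66)^1.522.
69/5.66 = 12.191; 12.191^1.522 ≈ 44.98 hPa.
P_c = 1007 − 44.98 = 962.02 ≈ 962 hPa.

962 hPa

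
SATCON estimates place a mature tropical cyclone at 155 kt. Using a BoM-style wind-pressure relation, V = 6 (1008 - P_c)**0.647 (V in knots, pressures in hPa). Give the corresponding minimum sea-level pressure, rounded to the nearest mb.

856 mb

ΔP = (V / 6)^(1/0.647) = (155/6)^1.546.
155/6 = 25.833; 25.833^1.546 ≈ 152.29 mb.
P_c = 1008 − 152.29 = 855.71 ≈ 856 mb.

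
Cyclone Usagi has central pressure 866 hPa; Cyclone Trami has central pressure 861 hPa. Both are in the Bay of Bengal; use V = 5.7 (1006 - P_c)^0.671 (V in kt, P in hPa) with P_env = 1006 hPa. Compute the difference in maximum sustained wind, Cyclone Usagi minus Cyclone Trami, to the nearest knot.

Cyclone Usagi: ΔP = 140; V ≈ 5.7 × 140^0.671 ≈ 157.01 kt.
Cyclone Trami: ΔP = 145; V ≈ 5.7 × 145^0.671 ≈ 160.75 kt.
Difference ≈ 157.01 − 160.75 = -3.74 → -4 kt.

-4 kt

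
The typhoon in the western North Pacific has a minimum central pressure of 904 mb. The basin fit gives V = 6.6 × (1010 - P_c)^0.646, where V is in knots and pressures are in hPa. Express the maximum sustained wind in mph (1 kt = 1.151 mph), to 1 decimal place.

154.5 mph

ΔP = 1010 − 904 = 106 mb.
V ≈ 6.6 × 106^0.646 = 6.6 × 20.340 ≈ 134.243 kt.
134.243 × 1.151 ≈ 154.51 mph → 154.5 mph.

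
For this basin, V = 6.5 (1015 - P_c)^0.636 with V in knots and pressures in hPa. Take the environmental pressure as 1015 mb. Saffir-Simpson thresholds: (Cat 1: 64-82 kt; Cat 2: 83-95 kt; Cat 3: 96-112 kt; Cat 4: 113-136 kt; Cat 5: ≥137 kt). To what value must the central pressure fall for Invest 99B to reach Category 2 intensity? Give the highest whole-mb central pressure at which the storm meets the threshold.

Category 2 begins at V = 83 kt.
Required ΔP = (83/6.5)^(1/0.636) = 12.769^1.572 ≈ 54.86 mb.
P_c ≤ 1015 − 54.86 = 960.14, so the highest integer P_c is 960 mb.

960 mb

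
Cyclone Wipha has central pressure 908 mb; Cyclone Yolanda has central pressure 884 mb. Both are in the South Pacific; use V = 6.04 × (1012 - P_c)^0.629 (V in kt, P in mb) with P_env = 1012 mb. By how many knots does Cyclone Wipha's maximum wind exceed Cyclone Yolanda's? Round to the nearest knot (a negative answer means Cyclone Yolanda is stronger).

Cyclone Wipha: ΔP = 104; V ≈ 6.04 × 104^0.629 ≈ 112.14 kt.
Cyclone Yolanda: ΔP = 128; V ≈ 6.04 × 128^0.629 ≈ 127.78 kt.
Difference ≈ 112.14 − 127.78 = -15.64 → -16 kt.

-16 kt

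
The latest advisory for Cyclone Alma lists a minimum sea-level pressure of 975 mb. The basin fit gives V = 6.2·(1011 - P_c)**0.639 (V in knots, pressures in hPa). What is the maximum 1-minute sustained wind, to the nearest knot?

61 kt

ΔP = 1011 − 975 = 36 mb.
36^0.639 ≈ 9.874.
V ≈ 6.2 × 9.874 ≈ 61.2 kt.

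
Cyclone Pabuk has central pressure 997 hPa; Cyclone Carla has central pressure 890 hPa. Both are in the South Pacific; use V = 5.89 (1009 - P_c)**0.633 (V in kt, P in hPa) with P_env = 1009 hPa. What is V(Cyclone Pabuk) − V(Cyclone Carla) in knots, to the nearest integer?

Cyclone Pabuk: ΔP = 12; V ≈ 5.89 × 12^0.633 ≈ 28.39 kt.
Cyclone Carla: ΔP = 119; V ≈ 5.89 × 119^0.633 ≈ 121.32 kt.
Difference ≈ 28.39 − 121.32 = -92.93 → -93 kt.

-93 kt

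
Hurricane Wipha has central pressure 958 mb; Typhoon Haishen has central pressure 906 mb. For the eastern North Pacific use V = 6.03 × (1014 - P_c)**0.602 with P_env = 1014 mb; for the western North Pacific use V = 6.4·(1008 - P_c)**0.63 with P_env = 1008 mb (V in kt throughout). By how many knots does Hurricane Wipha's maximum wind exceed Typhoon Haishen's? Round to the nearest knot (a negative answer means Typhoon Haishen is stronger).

Hurricane Wipha: ΔP = 56; V ≈ 6.03 × 56^0.602 ≈ 68.03 kt.
Typhoon Haishen: ΔP = 102; V ≈ 6.4 × 102^0.63 ≈ 117.92 kt.
Difference ≈ 68.03 − 117.92 = -49.89 → -50 kt.

-50 kt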